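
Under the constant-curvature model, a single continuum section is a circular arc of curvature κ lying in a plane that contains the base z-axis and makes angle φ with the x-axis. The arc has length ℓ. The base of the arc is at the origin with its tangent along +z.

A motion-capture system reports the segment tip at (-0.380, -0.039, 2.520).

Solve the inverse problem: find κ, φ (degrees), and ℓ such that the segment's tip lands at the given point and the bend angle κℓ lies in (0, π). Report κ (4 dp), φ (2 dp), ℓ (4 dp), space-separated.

ρ = √(x²+y²) = √(-0.380² + -0.039²) = 0.38200
φ = atan2(y, x) mod 360° = atan2(-0.039, -0.380) = 185.8598°
|p|² = ρ² + z² = 0.38200² + 2.520² = 6.49632
κ = 2ρ / |p|² = 2×0.38200 / 6.49632 = 0.11760
θ = 2·atan2(ρ, z) = 2·atan2(0.38200, 2.520) = 0.30088 rad
ℓ = θ/κ = 0.30088/0.11760 = 2.55843

0.1176 185.86 2.5584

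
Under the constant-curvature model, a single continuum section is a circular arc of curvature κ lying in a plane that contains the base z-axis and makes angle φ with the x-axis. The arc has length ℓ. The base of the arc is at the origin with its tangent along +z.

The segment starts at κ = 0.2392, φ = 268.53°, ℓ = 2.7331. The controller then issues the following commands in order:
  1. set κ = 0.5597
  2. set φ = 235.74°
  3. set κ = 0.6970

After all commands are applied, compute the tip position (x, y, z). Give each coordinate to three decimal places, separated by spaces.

-1.073 -1.575 1.355

initial: κ=0.2392, φ=268.53°, ℓ=2.7331
cmd 1: set κ=0.5597 → (κ,φ,ℓ)=(0.5597,268.53°,2.7331) → tip=(-0.0440,-1.7127,1.7852)
cmd 2: set φ=235.74° → (κ,φ,ℓ)=(0.5597,235.74°,2.7331) → tip=(-0.9645,-1.4160,1.7852)
cmd 3: set κ=0.6970 → (κ,φ,ℓ)=(0.6970,235.74°,2.7331) → tip=(-1.0726,-1.5747,1.3554)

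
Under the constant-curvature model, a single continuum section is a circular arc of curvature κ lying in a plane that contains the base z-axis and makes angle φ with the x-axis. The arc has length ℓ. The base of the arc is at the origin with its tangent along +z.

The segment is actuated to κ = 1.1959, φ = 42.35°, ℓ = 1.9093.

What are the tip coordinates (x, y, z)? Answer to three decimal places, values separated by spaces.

θ = κ·ℓ = 1.1959 × 1.9093 = 2.28333 rad
ρ = (1 − cos θ)/κ = (1 − -0.65375)/1.1959 = 1.38285
z = sin θ / κ = 0.75671/1.1959 = 0.63275
x = ρ cos φ = 1.38285 × cos(42.35°) = 1.02199
y = ρ sin φ = 1.38285 × sin(42.35°) = 0.93157

1.022 0.932 0.633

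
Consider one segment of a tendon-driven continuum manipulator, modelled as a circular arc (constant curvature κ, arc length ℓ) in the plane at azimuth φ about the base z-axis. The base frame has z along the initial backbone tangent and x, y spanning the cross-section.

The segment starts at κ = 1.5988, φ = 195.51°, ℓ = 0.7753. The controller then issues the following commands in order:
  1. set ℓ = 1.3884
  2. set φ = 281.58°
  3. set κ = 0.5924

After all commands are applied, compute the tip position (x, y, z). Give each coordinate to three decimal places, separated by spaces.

0.108 -0.529 1.237

initial: κ=1.5988, φ=195.51°, ℓ=0.7753
cmd 1: set ℓ=1.3884 → (κ,φ,ℓ)=(1.5988,195.51°,1.3884) → tip=(-0.9669,-0.2683,0.4983)
cmd 2: set φ=281.58° → (κ,φ,ℓ)=(1.5988,281.58°,1.3884) → tip=(0.2014,-0.9831,0.4983)
cmd 3: set κ=0.5924 → (κ,φ,ℓ)=(0.5924,281.58°,1.3884) → tip=(0.1083,-0.5285,1.2371)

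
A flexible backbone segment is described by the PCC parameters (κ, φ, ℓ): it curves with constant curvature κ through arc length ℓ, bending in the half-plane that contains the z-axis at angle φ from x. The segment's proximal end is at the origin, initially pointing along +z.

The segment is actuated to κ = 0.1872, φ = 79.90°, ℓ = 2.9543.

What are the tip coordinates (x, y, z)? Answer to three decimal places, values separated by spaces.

θ = κ·ℓ = 0.1872 × 2.9543 = 0.55304 rad
ρ = (1 − cos θ)/κ = (1 − 0.85093)/0.1872 = 0.79632
z = sin θ / κ = 0.52528/0.1872 = 2.80599
x = ρ cos φ = 0.79632 × cos(79.90°) = 0.13965
y = ρ sin φ = 0.79632 × sin(79.90°) = 0.78398

0.140 0.784 2.806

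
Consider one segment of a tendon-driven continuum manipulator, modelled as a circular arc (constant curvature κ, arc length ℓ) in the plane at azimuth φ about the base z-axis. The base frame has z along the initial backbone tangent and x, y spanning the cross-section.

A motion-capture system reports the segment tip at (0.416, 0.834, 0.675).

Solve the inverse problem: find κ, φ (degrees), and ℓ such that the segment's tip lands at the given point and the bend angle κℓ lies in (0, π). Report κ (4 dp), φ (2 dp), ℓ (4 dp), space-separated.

1.4076 63.49 1.3413

ρ = √(x²+y²) = √(0.416² + 0.834²) = 0.93199
φ = atan2(y, x) mod 360° = atan2(0.834, 0.416) = 63.4899°
|p|² = ρ² + z² = 0.93199² + 0.675² = 1.32424
κ = 2ρ / |p|² = 2×0.93199 / 1.32424 = 1.40759
θ = 2·atan2(ρ, z) = 2·atan2(0.93199, 0.675) = 1.88795 rad
ℓ = θ/κ = 1.88795/1.40759 = 1.34126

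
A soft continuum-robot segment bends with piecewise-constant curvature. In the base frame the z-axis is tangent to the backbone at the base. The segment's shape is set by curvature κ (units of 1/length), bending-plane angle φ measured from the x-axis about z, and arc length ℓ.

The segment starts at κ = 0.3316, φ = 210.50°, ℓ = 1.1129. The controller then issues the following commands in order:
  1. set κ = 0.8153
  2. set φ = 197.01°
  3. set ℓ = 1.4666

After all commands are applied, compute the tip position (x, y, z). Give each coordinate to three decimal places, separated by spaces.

-0.743 -0.227 1.141

initial: κ=0.3316, φ=210.50°, ℓ=1.1129
cmd 1: set κ=0.8153 → (κ,φ,ℓ)=(0.8153,210.50°,1.1129) → tip=(-0.4060,-0.2391,0.9664)
cmd 2: set φ=197.01° → (κ,φ,ℓ)=(0.8153,197.01°,1.1129) → tip=(-0.4506,-0.1378,0.9664)
cmd 3: set ℓ=1.4666 → (κ,φ,ℓ)=(0.8153,197.01°,1.4666) → tip=(-0.7432,-0.2274,1.1413)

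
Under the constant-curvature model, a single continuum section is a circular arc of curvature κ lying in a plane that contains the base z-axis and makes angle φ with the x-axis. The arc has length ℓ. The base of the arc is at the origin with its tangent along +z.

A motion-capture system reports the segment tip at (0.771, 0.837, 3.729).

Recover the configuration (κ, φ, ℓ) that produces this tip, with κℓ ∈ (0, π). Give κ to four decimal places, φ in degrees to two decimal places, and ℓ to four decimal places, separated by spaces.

ρ = √(x²+y²) = √(0.771² + 0.837²) = 1.13799
φ = atan2(y, x) mod 360° = atan2(0.837, 0.771) = 47.3504°
|p|² = ρ² + z² = 1.13799² + 3.729² = 15.20045
κ = 2ρ / |p|² = 2×1.13799 / 15.20045 = 0.14973
θ = 2·atan2(ρ, z) = 2·atan2(1.13799, 3.729) = 0.59239 rad
ℓ = θ/κ = 0.59239/0.14973 = 3.95637

0.1497 47.35 3.9564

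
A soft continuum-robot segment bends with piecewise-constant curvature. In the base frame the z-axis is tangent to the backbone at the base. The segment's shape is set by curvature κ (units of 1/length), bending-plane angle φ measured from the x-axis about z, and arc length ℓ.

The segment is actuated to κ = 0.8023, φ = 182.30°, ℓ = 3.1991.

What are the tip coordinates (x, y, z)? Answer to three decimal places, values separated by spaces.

-2.291 -0.092 0.678

θ = κ·ℓ = 0.8023 × 3.1991 = 2.56664 rad
ρ = (1 − cos θ)/κ = (1 − -0.83922)/0.8023 = 2.29243
z = sin θ / κ = 0.54380/0.8023 = 0.67780
x = ρ cos φ = 2.29243 × cos(182.30°) = -2.29058
y = ρ sin φ = 2.29243 × sin(182.30°) = -0.09200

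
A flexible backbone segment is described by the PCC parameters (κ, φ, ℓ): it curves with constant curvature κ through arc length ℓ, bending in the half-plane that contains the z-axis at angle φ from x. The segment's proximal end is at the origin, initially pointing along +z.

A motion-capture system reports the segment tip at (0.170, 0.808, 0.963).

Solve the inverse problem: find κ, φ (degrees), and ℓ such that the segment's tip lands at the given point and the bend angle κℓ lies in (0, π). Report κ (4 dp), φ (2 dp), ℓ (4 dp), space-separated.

ρ = √(x²+y²) = √(0.170² + 0.808²) = 0.82569
φ = atan2(y, x) mod 360° = atan2(0.808, 0.170) = 78.1185°
|p|² = ρ² + z² = 0.82569² + 0.963² = 1.60913
κ = 2ρ / |p|² = 2×0.82569 / 1.60913 = 1.02625
θ = 2·atan2(ρ, z) = 2·atan2(0.82569, 0.963) = 1.41757 rad
ℓ = θ/κ = 1.41757/1.02625 = 1.38130

1.0263 78.12 1.3813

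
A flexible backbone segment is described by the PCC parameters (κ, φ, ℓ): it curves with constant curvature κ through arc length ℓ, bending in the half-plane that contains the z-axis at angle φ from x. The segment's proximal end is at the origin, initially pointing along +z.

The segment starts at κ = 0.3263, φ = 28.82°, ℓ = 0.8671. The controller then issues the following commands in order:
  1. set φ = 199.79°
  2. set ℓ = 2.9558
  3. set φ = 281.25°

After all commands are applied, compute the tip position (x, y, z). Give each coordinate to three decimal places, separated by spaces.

0.257 -1.293 2.518

initial: κ=0.3263, φ=28.82°, ℓ=0.8671
cmd 1: set φ=199.79° → (κ,φ,ℓ)=(0.3263,199.79°,0.8671) → tip=(-0.1147,-0.0413,0.8556)
cmd 2: set ℓ=2.9558 → (κ,φ,ℓ)=(0.3263,199.79°,2.9558) → tip=(-1.2404,-0.4463,2.5184)
cmd 3: set φ=281.25° → (κ,φ,ℓ)=(0.3263,281.25°,2.9558) → tip=(0.2572,-1.2929,2.5184)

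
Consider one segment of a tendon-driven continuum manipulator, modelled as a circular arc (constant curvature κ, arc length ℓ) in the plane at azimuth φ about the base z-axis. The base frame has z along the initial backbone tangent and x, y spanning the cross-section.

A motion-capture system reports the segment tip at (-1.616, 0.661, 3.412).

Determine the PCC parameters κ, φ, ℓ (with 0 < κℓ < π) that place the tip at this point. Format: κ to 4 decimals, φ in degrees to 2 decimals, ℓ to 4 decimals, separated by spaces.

ρ = √(x²+y²) = √(-1.616² + 0.661²) = 1.74596
φ = atan2(y, x) mod 360° = atan2(0.661, -1.616) = 157.7537°
|p|² = ρ² + z² = 1.74596² + 3.412² = 14.69012
κ = 2ρ / |p|² = 2×1.74596 / 14.69012 = 0.23771
θ = 2·atan2(ρ, z) = 2·atan2(1.74596, 3.412) = 0.94595 rad
ℓ = θ/κ = 0.94595/0.23771 = 3.97949

0.2377 157.75 3.9795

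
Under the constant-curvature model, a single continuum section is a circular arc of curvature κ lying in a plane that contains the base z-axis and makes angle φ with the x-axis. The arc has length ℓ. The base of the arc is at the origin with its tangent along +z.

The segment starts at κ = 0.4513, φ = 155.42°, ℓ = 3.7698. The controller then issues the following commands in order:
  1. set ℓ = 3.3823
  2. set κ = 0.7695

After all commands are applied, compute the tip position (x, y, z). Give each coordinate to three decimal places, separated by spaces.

initial: κ=0.4513, φ=155.42°, ℓ=3.7698
cmd 1: set ℓ=3.3823 → (κ,φ,ℓ)=(0.4513,155.42°,3.3823) → tip=(-1.9257,0.8808,2.2136)
cmd 2: set κ=0.7695 → (κ,φ,ℓ)=(0.7695,155.42°,3.3823) → tip=(-2.1961,1.0045,0.6669)

-2.196 1.005 0.667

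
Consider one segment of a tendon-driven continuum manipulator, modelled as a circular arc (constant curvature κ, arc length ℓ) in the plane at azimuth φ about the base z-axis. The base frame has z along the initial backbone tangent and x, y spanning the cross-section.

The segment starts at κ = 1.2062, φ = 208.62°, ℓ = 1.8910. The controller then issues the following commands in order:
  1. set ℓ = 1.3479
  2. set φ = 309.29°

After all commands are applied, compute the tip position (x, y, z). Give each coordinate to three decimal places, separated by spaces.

0.554 -0.677 0.828

initial: κ=1.2062, φ=208.62°, ℓ=1.8910
cmd 1: set ℓ=1.3479 → (κ,φ,ℓ)=(1.2062,208.62°,1.3479) → tip=(-0.7678,-0.4190,0.8278)
cmd 2: set φ=309.29° → (κ,φ,ℓ)=(1.2062,309.29°,1.3479) → tip=(0.5539,-0.6769,0.8278)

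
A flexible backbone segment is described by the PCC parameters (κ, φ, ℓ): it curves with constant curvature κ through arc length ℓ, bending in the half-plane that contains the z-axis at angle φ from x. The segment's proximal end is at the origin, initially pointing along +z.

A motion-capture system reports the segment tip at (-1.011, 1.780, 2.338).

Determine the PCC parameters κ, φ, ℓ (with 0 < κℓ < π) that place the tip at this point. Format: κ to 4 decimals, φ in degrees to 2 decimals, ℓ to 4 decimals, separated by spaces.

0.4240 119.60 3.3925

ρ = √(x²+y²) = √(-1.011² + 1.780²) = 2.04708
φ = atan2(y, x) mod 360° = atan2(1.780, -1.011) = 119.5956°
|p|² = ρ² + z² = 2.04708² + 2.338² = 9.65677
κ = 2ρ / |p|² = 2×2.04708 / 9.65677 = 0.42397
θ = 2·atan2(ρ, z) = 2·atan2(2.04708, 2.338) = 1.43830 rad
ℓ = θ/κ = 1.43830/0.42397 = 3.39248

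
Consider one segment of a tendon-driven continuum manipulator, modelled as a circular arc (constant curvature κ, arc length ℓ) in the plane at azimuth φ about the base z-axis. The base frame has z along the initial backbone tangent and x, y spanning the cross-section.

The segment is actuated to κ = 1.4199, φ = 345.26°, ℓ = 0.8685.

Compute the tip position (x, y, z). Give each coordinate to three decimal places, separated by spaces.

0.455 -0.120 0.665

θ = κ·ℓ = 1.4199 × 0.8685 = 1.23318 rad
ρ = (1 − cos θ)/κ = (1 − 0.33124)/1.4199 = 0.47099
z = sin θ / κ = 0.94355/1.4199 = 0.66452
x = ρ cos φ = 0.47099 × cos(345.26°) = 0.45549
y = ρ sin φ = 0.47099 × sin(345.26°) = -0.11984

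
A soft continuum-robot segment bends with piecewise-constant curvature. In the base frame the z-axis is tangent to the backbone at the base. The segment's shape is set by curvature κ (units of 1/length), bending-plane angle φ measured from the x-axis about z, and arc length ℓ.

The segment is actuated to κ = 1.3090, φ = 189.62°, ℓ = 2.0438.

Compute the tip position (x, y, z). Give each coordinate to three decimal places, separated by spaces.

-1.426 -0.242 0.343

θ = κ·ℓ = 1.3090 × 2.0438 = 2.67533 rad
ρ = (1 − cos θ)/κ = (1 − -0.89326)/1.3090 = 1.44634
z = sin θ / κ = 0.44955/1.3090 = 0.34343
x = ρ cos φ = 1.44634 × cos(189.62°) = -1.42600
y = ρ sin φ = 1.44634 × sin(189.62°) = -0.24170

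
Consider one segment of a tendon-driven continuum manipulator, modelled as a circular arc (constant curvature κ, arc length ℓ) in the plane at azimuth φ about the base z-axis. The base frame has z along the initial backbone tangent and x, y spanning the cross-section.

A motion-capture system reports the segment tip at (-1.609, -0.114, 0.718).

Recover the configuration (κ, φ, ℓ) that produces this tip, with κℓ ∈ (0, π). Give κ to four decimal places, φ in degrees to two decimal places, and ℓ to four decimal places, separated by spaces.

ρ = √(x²+y²) = √(-1.609² + -0.114²) = 1.61303
φ = atan2(y, x) mod 360° = atan2(-0.114, -1.609) = 184.0527°
|p|² = ρ² + z² = 1.61303² + 0.718² = 3.11740
κ = 2ρ / |p|² = 2×1.61303 / 3.11740 = 1.03486
θ = 2·atan2(ρ, z) = 2·atan2(1.61303, 0.718) = 2.30401 rad
ℓ = θ/κ = 2.30401/1.03486 = 2.22640

1.0349 184.05 2.2264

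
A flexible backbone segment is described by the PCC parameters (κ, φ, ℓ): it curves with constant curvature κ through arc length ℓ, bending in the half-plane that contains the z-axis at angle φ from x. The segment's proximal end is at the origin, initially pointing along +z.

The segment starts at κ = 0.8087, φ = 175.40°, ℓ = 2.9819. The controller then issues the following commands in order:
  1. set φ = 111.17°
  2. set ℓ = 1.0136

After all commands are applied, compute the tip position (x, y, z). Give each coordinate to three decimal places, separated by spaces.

initial: κ=0.8087, φ=175.40°, ℓ=2.9819
cmd 1: set φ=111.17° → (κ,φ,ℓ)=(0.8087,111.17°,2.9819) → tip=(-0.7793,2.0123,0.8247)
cmd 2: set ℓ=1.0136 → (κ,φ,ℓ)=(0.8087,111.17°,1.0136) → tip=(-0.1418,0.3662,0.9038)

-0.142 0.366 0.904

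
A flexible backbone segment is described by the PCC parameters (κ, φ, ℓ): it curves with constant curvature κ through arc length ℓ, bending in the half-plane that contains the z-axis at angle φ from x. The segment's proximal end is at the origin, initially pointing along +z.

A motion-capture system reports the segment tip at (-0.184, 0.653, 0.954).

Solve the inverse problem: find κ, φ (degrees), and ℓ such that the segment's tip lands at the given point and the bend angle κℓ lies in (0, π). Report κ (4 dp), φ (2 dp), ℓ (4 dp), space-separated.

ρ = √(x²+y²) = √(-0.184² + 0.653²) = 0.67843
φ = atan2(y, x) mod 360° = atan2(0.653, -0.184) = 105.7366°
|p|² = ρ² + z² = 0.67843² + 0.954² = 1.37038
κ = 2ρ / |p|² = 2×0.67843 / 1.37038 = 0.99013
θ = 2·atan2(ρ, z) = 2·atan2(0.67843, 0.954) = 1.23633 rad
ℓ = θ/κ = 1.23633/0.99013 = 1.24865

0.9901 105.74 1.2487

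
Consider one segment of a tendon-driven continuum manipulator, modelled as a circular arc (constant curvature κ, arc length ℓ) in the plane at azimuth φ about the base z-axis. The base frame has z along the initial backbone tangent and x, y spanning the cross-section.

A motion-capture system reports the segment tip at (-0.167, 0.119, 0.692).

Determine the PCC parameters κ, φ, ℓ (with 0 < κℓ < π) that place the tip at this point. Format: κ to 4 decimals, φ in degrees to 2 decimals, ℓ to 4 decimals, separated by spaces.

ρ = √(x²+y²) = √(-0.167² + 0.119²) = 0.20506
φ = atan2(y, x) mod 360° = atan2(0.119, -0.167) = 144.5273°
|p|² = ρ² + z² = 0.20506² + 0.692² = 0.52091
κ = 2ρ / |p|² = 2×0.20506 / 0.52091 = 0.78731
θ = 2·atan2(ρ, z) = 2·atan2(0.20506, 0.692) = 0.57617 rad
ℓ = θ/κ = 0.57617/0.78731 = 0.73182

0.7873 144.53 0.7318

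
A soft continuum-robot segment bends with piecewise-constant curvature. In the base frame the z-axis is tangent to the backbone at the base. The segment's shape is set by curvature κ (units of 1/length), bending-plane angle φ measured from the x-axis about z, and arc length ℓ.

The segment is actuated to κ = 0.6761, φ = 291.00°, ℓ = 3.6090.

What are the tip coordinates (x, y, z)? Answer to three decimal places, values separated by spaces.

0.935 -2.436 0.955

θ = κ·ℓ = 0.6761 × 3.6090 = 2.44004 rad
ρ = (1 − cos θ)/κ = (1 − -0.76384)/0.6761 = 2.60885
z = sin θ / κ = 0.64540/0.6761 = 0.95459
x = ρ cos φ = 2.60885 × cos(291.00°) = 0.93493
y = ρ sin φ = 2.60885 × sin(291.00°) = -2.43557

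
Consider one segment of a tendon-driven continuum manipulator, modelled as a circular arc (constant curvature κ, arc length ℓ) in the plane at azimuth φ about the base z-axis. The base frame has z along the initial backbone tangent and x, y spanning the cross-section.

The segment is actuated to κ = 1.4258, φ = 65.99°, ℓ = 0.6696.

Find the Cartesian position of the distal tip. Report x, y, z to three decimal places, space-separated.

0.120 0.270 0.572

θ = κ·ℓ = 1.4258 × 0.6696 = 0.95472 rad
ρ = (1 − cos θ)/κ = (1 − 0.57784)/1.4258 = 0.29609
z = sin θ / κ = 0.81615/1.4258 = 0.57242
x = ρ cos φ = 0.29609 × cos(65.99°) = 0.12048
y = ρ sin φ = 0.29609 × sin(65.99°) = 0.27047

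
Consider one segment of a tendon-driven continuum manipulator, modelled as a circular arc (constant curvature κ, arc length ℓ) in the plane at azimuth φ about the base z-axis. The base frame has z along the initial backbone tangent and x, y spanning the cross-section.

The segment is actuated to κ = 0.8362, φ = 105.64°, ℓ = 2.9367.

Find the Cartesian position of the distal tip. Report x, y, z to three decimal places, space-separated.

-0.572 2.043 0.757

θ = κ·ℓ = 0.8362 × 2.9367 = 2.45567 rad
ρ = (1 − cos θ)/κ = (1 − -0.77383)/0.8362 = 2.12130
z = sin θ / κ = 0.63339/0.8362 = 0.75746
x = ρ cos φ = 2.12130 × cos(105.64°) = -0.57189
y = ρ sin φ = 2.12130 × sin(105.64°) = 2.04276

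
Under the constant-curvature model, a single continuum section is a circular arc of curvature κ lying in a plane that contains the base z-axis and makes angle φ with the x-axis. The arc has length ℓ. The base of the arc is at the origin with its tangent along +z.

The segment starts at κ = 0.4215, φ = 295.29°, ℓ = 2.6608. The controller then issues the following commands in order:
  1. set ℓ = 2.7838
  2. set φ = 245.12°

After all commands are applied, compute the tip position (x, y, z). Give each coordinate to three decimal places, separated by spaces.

initial: κ=0.4215, φ=295.29°, ℓ=2.6608
cmd 1: set ℓ=2.7838 → (κ,φ,ℓ)=(0.4215,295.29°,2.7838) → tip=(0.6212,-1.3148,2.1876)
cmd 2: set φ=245.12° → (κ,φ,ℓ)=(0.4215,245.12°,2.7838) → tip=(-0.6118,-1.3193,2.1876)

-0.612 -1.319 2.188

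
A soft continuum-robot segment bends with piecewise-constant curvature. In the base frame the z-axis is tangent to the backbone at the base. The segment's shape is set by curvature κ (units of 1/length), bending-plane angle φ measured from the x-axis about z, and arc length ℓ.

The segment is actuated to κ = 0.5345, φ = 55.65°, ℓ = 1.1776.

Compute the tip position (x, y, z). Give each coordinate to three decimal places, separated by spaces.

0.202 0.296 1.101

θ = κ·ℓ = 0.5345 × 1.1776 = 0.62943 rad
ρ = (1 − cos θ)/κ = (1 − 0.80836)/0.5345 = 0.35853
z = sin θ / κ = 0.58868/0.5345 = 1.10137
x = ρ cos φ = 0.35853 × cos(55.65°) = 0.20230
y = ρ sin φ = 0.35853 × sin(55.65°) = 0.29601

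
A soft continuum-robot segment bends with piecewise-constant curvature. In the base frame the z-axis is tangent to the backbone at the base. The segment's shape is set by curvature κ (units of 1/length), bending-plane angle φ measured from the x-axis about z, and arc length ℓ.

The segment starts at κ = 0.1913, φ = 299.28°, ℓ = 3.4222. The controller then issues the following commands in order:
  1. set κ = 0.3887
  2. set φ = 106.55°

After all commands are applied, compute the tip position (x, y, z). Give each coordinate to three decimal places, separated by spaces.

-0.558 1.878 2.499

initial: κ=0.1913, φ=299.28°, ℓ=3.4222
cmd 1: set κ=0.3887 → (κ,φ,ℓ)=(0.3887,299.28°,3.4222) → tip=(0.9584,-1.7093,2.4986)
cmd 2: set φ=106.55° → (κ,φ,ℓ)=(0.3887,106.55°,3.4222) → tip=(-0.5582,1.8785,2.4986)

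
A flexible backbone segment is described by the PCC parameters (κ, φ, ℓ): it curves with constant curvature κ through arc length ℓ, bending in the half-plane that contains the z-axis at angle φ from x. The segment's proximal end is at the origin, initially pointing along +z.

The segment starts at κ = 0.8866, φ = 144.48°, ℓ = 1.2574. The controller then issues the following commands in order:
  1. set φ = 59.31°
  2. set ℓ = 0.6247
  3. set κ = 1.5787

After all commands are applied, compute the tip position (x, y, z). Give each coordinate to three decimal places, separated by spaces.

0.145 0.244 0.528

initial: κ=0.8866, φ=144.48°, ℓ=1.2574
cmd 1: set φ=59.31° → (κ,φ,ℓ)=(0.8866,59.31°,1.2574) → tip=(0.3222,0.5428,1.0127)
cmd 2: set ℓ=0.6247 → (κ,φ,ℓ)=(0.8866,59.31°,0.6247) → tip=(0.0861,0.1450,0.5932)
cmd 3: set κ=1.5787 → (κ,φ,ℓ)=(1.5787,59.31°,0.6247) → tip=(0.1449,0.2441,0.5282)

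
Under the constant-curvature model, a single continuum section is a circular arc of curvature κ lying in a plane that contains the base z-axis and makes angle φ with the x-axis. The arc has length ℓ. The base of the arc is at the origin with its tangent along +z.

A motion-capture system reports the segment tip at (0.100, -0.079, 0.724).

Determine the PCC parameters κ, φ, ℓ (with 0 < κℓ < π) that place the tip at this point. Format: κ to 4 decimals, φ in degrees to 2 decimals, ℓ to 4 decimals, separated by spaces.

ρ = √(x²+y²) = √(0.100² + -0.079²) = 0.12744
φ = atan2(y, x) mod 360° = atan2(-0.079, 0.100) = 321.6913°
|p|² = ρ² + z² = 0.12744² + 0.724² = 0.54042
κ = 2ρ / |p|² = 2×0.12744 / 0.54042 = 0.47164
θ = 2·atan2(ρ, z) = 2·atan2(0.12744, 0.724) = 0.34847 rad
ℓ = θ/κ = 0.34847/0.47164 = 0.73886

0.4716 321.69 0.7389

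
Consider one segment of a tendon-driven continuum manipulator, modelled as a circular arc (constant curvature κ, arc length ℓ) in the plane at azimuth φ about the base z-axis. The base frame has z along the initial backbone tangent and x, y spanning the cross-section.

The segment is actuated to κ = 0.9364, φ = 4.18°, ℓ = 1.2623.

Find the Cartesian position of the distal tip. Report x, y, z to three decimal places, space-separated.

0.661 0.048 0.988

θ = κ·ℓ = 0.9364 × 1.2623 = 1.18202 rad
ρ = (1 − cos θ)/κ = (1 − 0.37906)/0.9364 = 0.66312
z = sin θ / κ = 0.92537/0.9364 = 0.98822
x = ρ cos φ = 0.66312 × cos(4.18°) = 0.66135
y = ρ sin φ = 0.66312 × sin(4.18°) = 0.04833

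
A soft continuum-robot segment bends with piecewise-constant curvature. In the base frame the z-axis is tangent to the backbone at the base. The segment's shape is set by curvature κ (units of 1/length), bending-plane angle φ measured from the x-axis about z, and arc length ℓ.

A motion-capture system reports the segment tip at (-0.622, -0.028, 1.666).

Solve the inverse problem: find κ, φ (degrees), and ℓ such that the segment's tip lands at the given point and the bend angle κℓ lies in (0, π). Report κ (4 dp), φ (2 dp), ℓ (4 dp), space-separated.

0.3937 182.58 1.8170

ρ = √(x²+y²) = √(-0.622² + -0.028²) = 0.62263
φ = atan2(y, x) mod 360° = atan2(-0.028, -0.622) = 182.5775°
|p|² = ρ² + z² = 0.62263² + 1.666² = 3.16322
κ = 2ρ / |p|² = 2×0.62263 / 3.16322 = 0.39367
θ = 2·atan2(ρ, z) = 2·atan2(0.62263, 1.666) = 0.71531 rad
ℓ = θ/κ = 0.71531/0.39367 = 1.81704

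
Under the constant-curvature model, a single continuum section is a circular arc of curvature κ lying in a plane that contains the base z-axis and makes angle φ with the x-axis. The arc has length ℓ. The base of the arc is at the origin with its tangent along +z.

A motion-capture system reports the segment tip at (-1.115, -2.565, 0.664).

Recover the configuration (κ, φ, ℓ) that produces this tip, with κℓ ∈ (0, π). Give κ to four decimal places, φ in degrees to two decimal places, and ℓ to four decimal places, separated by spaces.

0.6769 246.51 3.9522

ρ = √(x²+y²) = √(-1.115² + -2.565²) = 2.79686
φ = atan2(y, x) mod 360° = atan2(-2.565, -1.115) = 246.5055°
|p|² = ρ² + z² = 2.79686² + 0.664² = 8.26335
κ = 2ρ / |p|² = 2×2.79686 / 8.26335 = 0.67693
θ = 2·atan2(ρ, z) = 2·atan2(2.79686, 0.664) = 2.67541 rad
ℓ = θ/κ = 2.67541/0.67693 = 3.95225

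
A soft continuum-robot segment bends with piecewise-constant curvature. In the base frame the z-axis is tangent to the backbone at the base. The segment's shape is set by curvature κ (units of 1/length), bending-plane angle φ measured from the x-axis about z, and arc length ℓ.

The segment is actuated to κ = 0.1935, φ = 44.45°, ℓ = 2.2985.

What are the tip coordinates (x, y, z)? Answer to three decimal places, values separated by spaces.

θ = κ·ℓ = 0.1935 × 2.2985 = 0.44476 rad
ρ = (1 − cos θ)/κ = (1 − 0.90271)/0.1935 = 0.50277
z = sin θ / κ = 0.43024/0.1935 = 2.22347
x = ρ cos φ = 0.50277 × cos(44.45°) = 0.35891
y = ρ sin φ = 0.50277 × sin(44.45°) = 0.35208

0.359 0.352 2.223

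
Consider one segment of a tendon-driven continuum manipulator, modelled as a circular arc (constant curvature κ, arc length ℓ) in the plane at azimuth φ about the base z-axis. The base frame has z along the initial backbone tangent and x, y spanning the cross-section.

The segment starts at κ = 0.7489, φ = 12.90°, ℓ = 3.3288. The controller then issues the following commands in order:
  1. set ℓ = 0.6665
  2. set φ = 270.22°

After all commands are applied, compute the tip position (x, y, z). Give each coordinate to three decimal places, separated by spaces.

initial: κ=0.7489, φ=12.90°, ℓ=3.3288
cmd 1: set ℓ=0.6665 → (κ,φ,ℓ)=(0.7489,12.90°,0.6665) → tip=(0.1588,0.0364,0.6392)
cmd 2: set φ=270.22° → (κ,φ,ℓ)=(0.7489,270.22°,0.6665) → tip=(0.0006,-0.1629,0.6392)

0.001 -0.163 0.639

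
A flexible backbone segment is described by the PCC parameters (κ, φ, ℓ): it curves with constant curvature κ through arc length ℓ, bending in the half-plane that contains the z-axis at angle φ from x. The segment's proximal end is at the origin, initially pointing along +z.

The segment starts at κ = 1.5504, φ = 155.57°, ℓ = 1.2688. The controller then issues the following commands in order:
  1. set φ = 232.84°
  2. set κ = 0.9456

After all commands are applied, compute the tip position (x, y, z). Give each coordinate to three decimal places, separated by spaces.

-0.407 -0.537 0.986

initial: κ=1.5504, φ=155.57°, ℓ=1.2688
cmd 1: set φ=232.84° → (κ,φ,ℓ)=(1.5504,232.84°,1.2688) → tip=(-0.5400,-0.7125,0.5950)
cmd 2: set κ=0.9456 → (κ,φ,ℓ)=(0.9456,232.84°,1.2688) → tip=(-0.4072,-0.5372,0.9856)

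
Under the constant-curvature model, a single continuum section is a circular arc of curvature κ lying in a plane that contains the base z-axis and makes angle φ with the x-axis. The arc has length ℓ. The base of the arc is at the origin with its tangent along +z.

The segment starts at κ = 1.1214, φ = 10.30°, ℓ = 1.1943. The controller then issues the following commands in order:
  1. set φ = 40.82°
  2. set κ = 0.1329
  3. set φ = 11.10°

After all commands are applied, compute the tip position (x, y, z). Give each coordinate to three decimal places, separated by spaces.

initial: κ=1.1214, φ=10.30°, ℓ=1.1943
cmd 1: set φ=40.82° → (κ,φ,ℓ)=(1.1214,40.82°,1.1943) → tip=(0.5200,0.4492,0.8680)
cmd 2: set κ=0.1329 → (κ,φ,ℓ)=(0.1329,40.82°,1.1943) → tip=(0.0716,0.0618,1.1893)
cmd 3: set φ=11.10° → (κ,φ,ℓ)=(0.1329,11.10°,1.1943) → tip=(0.0928,0.0182,1.1893)

0.093 0.018 1.189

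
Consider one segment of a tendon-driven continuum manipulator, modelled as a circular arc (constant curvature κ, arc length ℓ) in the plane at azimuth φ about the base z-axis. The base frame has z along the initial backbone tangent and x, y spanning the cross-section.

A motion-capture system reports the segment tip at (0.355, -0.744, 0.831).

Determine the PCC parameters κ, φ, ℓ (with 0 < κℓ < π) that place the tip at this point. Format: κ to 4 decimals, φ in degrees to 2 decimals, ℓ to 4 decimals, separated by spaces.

1.2033 295.51 1.2987

ρ = √(x²+y²) = √(0.355² + -0.744²) = 0.82435
φ = atan2(y, x) mod 360° = atan2(-0.744, 0.355) = 295.5082°
|p|² = ρ² + z² = 0.82435² + 0.831² = 1.37012
κ = 2ρ / |p|² = 2×0.82435 / 1.37012 = 1.20333
θ = 2·atan2(ρ, z) = 2·atan2(0.82435, 0.831) = 1.56277 rad
ℓ = θ/κ = 1.56277/1.20333 = 1.29870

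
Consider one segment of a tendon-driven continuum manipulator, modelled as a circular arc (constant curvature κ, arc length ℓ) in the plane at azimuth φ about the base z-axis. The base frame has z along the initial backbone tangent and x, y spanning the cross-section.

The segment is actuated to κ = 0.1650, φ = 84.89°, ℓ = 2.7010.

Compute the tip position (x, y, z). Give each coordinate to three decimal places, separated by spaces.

0.053 0.590 2.612

θ = κ·ℓ = 0.1650 × 2.7010 = 0.44567 rad
ρ = (1 − cos θ)/κ = (1 − 0.90232)/0.1650 = 0.59197
z = sin θ / κ = 0.43106/0.1650 = 2.61247
x = ρ cos φ = 0.59197 × cos(84.89°) = 0.05273
y = ρ sin φ = 0.59197 × sin(84.89°) = 0.58962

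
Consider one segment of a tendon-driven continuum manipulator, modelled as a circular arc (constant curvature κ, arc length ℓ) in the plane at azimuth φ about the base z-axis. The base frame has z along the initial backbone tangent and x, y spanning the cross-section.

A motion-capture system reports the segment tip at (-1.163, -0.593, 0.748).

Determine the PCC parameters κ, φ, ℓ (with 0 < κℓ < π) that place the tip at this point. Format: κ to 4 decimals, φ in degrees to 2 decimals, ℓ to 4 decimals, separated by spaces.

1.1534 207.02 1.8216

ρ = √(x²+y²) = √(-1.163² + -0.593²) = 1.30546
φ = atan2(y, x) mod 360° = atan2(-0.593, -1.163) = 207.0165°
|p|² = ρ² + z² = 1.30546² + 0.748² = 2.26372
κ = 2ρ / |p|² = 2×1.30546 / 2.26372 = 1.15337
θ = 2·atan2(ρ, z) = 2·atan2(1.30546, 0.748) = 2.10096 rad
ℓ = θ/κ = 2.10096/1.15337 = 1.82158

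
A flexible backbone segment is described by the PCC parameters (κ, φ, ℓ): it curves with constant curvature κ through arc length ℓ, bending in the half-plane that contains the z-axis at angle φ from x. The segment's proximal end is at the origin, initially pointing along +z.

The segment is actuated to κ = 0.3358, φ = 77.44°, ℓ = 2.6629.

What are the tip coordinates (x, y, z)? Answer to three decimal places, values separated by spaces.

0.242 1.087 2.322

θ = κ·ℓ = 0.3358 × 2.6629 = 0.89420 rad
ρ = (1 − cos θ)/κ = (1 − 0.62614)/0.3358 = 1.11334
z = sin θ / κ = 0.77971/0.3358 = 2.32195
x = ρ cos φ = 1.11334 × cos(77.44°) = 0.24211
y = ρ sin φ = 1.11334 × sin(77.44°) = 1.08669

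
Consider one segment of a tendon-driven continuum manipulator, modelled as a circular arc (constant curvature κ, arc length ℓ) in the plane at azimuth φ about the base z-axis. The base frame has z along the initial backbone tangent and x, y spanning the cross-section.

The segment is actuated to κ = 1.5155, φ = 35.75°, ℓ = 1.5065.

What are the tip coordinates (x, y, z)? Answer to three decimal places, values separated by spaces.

θ = κ·ℓ = 1.5155 × 1.5065 = 2.28310 rad
ρ = (1 − cos θ)/κ = (1 − -0.65358)/1.5155 = 1.09111
z = sin θ / κ = 0.75686/1.5155 = 0.49941
x = ρ cos φ = 1.09111 × cos(35.75°) = 0.88552
y = ρ sin φ = 1.09111 × sin(35.75°) = 0.63748

0.886 0.637 0.499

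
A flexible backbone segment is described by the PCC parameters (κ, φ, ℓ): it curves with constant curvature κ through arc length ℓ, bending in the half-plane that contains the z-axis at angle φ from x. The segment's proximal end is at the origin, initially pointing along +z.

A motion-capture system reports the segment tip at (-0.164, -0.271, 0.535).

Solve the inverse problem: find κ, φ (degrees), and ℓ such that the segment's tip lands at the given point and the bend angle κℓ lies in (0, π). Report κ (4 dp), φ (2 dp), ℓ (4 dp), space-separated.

1.6389 238.82 0.6524

ρ = √(x²+y²) = √(-0.164² + -0.271²) = 0.31676
φ = atan2(y, x) mod 360° = atan2(-0.271, -0.164) = 238.8191°
|p|² = ρ² + z² = 0.31676² + 0.535² = 0.38656
κ = 2ρ / |p|² = 2×0.31676 / 0.38656 = 1.63886
θ = 2·atan2(ρ, z) = 2·atan2(0.31676, 0.535) = 1.06914 rad
ℓ = θ/κ = 1.06914/1.63886 = 0.65237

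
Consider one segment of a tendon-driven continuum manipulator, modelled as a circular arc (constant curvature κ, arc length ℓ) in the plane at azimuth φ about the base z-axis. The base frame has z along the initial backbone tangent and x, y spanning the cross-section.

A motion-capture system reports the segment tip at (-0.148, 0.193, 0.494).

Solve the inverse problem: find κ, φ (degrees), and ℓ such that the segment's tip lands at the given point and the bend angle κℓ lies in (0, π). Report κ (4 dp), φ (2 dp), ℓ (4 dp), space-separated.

ρ = √(x²+y²) = √(-0.148² + 0.193²) = 0.24321
φ = atan2(y, x) mod 360° = atan2(0.193, -0.148) = 127.4824°
|p|² = ρ² + z² = 0.24321² + 0.494² = 0.30319
κ = 2ρ / |p|² = 2×0.24321 / 0.30319 = 1.60437
θ = 2·atan2(ρ, z) = 2·atan2(0.24321, 0.494) = 0.91499 rad
ℓ = θ/κ = 0.91499/1.60437 = 0.57031

1.6044 127.48 0.5703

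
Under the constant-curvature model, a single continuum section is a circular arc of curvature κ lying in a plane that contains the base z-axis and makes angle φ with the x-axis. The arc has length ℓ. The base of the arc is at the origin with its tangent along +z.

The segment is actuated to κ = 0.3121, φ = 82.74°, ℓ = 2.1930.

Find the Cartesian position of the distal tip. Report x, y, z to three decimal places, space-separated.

0.091 0.716 2.026

θ = κ·ℓ = 0.3121 × 2.1930 = 0.68444 rad
ρ = (1 − cos θ)/κ = (1 − 0.77478)/0.3121 = 0.72164
z = sin θ / κ = 0.63224/0.3121 = 2.02575
x = ρ cos φ = 0.72164 × cos(82.74°) = 0.09120
y = ρ sin φ = 0.72164 × sin(82.74°) = 0.71585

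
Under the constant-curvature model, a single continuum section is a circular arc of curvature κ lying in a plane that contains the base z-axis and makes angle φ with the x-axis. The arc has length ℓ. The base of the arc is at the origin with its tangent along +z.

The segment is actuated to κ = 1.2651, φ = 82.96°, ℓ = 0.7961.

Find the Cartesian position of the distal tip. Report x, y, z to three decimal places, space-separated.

θ = κ·ℓ = 1.2651 × 0.7961 = 1.00715 rad
ρ = (1 − cos θ)/κ = (1 − 0.53428)/1.2651 = 0.36813
z = sin θ / κ = 0.84531/1.2651 = 0.66818
x = ρ cos φ = 0.36813 × cos(82.96°) = 0.04512
y = ρ sin φ = 0.36813 × sin(82.96°) = 0.36536

0.045 0.365 0.668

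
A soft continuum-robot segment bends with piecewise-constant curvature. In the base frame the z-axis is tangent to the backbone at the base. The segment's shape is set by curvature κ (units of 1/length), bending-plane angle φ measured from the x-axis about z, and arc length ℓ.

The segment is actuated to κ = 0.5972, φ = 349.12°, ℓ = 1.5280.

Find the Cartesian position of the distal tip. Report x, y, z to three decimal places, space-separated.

θ = κ·ℓ = 0.5972 × 1.5280 = 0.91252 rad
ρ = (1 − cos θ)/κ = (1 − 0.61175)/0.5972 = 0.65011
z = sin θ / κ = 0.79105/0.5972 = 1.32460
x = ρ cos φ = 0.65011 × cos(349.12°) = 0.63843
y = ρ sin φ = 0.65011 × sin(349.12°) = -0.12271

0.638 -0.123 1.325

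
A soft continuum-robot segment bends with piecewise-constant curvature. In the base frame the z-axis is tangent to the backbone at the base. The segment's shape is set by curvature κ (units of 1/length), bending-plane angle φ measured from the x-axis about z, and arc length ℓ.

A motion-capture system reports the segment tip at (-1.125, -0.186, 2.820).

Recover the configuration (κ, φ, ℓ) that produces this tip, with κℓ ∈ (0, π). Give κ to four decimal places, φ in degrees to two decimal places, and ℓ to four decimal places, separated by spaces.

ρ = √(x²+y²) = √(-1.125² + -0.186²) = 1.14027
φ = atan2(y, x) mod 360° = atan2(-0.186, -1.125) = 189.3880°
|p|² = ρ² + z² = 1.14027² + 2.820² = 9.25262
κ = 2ρ / |p|² = 2×1.14027 / 9.25262 = 0.24648
θ = 2·atan2(ρ, z) = 2·atan2(1.14027, 2.820) = 0.76850 rad
ℓ = θ/κ = 0.76850/0.24648 = 3.11798

0.2465 189.39 3.1180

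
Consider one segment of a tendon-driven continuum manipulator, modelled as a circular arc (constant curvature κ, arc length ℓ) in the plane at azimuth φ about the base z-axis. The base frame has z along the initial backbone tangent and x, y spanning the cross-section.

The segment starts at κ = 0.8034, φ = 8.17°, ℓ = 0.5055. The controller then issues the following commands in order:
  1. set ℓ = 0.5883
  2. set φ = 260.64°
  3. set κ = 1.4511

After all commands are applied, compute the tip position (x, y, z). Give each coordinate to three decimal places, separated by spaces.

-0.038 -0.233 0.519

initial: κ=0.8034, φ=8.17°, ℓ=0.5055
cmd 1: set ℓ=0.5883 → (κ,φ,ℓ)=(0.8034,8.17°,0.5883) → tip=(0.1351,0.0194,0.5666)
cmd 2: set φ=260.64° → (κ,φ,ℓ)=(0.8034,260.64°,0.5883) → tip=(-0.0222,-0.1346,0.5666)
cmd 3: set κ=1.4511 → (κ,φ,ℓ)=(1.4511,260.64°,0.5883) → tip=(-0.0384,-0.2331,0.5194)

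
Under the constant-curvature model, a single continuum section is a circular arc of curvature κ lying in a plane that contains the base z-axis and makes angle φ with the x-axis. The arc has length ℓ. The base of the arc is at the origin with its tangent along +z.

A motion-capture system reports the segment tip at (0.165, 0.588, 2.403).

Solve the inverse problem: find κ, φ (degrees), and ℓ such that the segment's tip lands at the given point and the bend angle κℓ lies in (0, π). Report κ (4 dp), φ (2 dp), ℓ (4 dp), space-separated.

ρ = √(x²+y²) = √(0.165² + 0.588²) = 0.61071
φ = atan2(y, x) mod 360° = atan2(0.588, 0.165) = 74.3252°
|p|² = ρ² + z² = 0.61071² + 2.403² = 6.14738
κ = 2ρ / |p|² = 2×0.61071 / 6.14738 = 0.19869
θ = 2·atan2(ρ, z) = 2·atan2(0.61071, 2.403) = 0.49775 rad
ℓ = θ/κ = 0.49775/0.19869 = 2.50517

0.1987 74.33 2.5052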